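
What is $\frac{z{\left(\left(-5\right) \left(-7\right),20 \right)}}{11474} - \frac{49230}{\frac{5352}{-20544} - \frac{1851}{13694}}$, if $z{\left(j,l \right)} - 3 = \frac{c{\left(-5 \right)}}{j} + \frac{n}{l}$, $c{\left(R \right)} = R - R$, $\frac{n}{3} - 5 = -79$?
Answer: $\frac{33106919391158571}{266094566660} \approx 1.2442 \cdot 10^{5}$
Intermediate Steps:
$n = -222$ ($n = 15 + 3 \left(-79\right) = 15 - 237 = -222$)
$c{\left(R \right)} = 0$
$z{\left(j,l \right)} = 3 - \frac{222}{l}$ ($z{\left(j,l \right)} = 3 + \left(\frac{0}{j} - \frac{222}{l}\right) = 3 + \left(0 - \frac{222}{l}\right) = 3 - \frac{222}{l}$)
$\frac{z{\left(\left(-5\right) \left(-7\right),20 \right)}}{11474} - \frac{49230}{\frac{5352}{-20544} - \frac{1851}{13694}} = \frac{3 - \frac{222}{20}}{11474} - \frac{49230}{\frac{5352}{-20544} - \frac{1851}{13694}} = \left(3 - \frac{111}{10}\right) \frac{1}{11474} - \frac{49230}{5352 \left(- \frac{1}{20544}\right) - \frac{1851}{13694}} = \left(3 - \frac{111}{10}\right) \frac{1}{11474} - \frac{49230}{- \frac{223}{856} - \frac{1851}{13694}} = \left(- \frac{81}{10}\right) \frac{1}{11474} - \frac{49230}{- \frac{2319109}{5861032}} = - \frac{81}{114740} - - \frac{288538605360}{2319109} = - \frac{81}{114740} + \frac{288538605360}{2319109} = \frac{33106919391158571}{266094566660}$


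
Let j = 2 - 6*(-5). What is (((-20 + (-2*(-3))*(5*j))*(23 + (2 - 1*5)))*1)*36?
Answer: 676800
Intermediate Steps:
j = 32 (j = 2 - 1*(-30) = 2 + 30 = 32)
(((-20 + (-2*(-3))*(5*j))*(23 + (2 - 1*5)))*1)*36 = (((-20 + (-2*(-3))*(5*32))*(23 + (2 - 1*5)))*1)*36 = (((-20 + 6*160)*(23 + (2 - 5)))*1)*36 = (((-20 + 960)*(23 - 3))*1)*36 = ((940*20)*1)*36 = (18800*1)*36 = 18800*36 = 676800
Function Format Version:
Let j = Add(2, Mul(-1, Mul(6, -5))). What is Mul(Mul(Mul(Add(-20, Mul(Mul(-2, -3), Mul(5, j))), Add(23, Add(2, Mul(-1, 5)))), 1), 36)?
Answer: 676800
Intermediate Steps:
j = 32 (j = Add(2, Mul(-1, -30)) = Add(2, 30) = 32)
Mul(Mul(Mul(Add(-20, Mul(Mul(-2, -3), Mul(5, j))), Add(23, Add(2, Mul(-1, 5)))), 1), 36) = Mul(Mul(Mul(Add(-20, Mul(Mul(-2, -3), Mul(5, 32))), Add(23, Add(2, Mul(-1, 5)))), 1), 36) = Mul(Mul(Mul(Add(-20, Mul(6, 160)), Add(23, Add(2, -5))), 1), 36) = Mul(Mul(Mul(Add(-20, 960), Add(23, -3)), 1), 36) = Mul(Mul(Mul(940, 20), 1), 36) = Mul(Mul(18800, 1), 36) = Mul(18800, 36) = 676800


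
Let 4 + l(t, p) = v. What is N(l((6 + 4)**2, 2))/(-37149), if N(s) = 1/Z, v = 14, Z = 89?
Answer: -1/3306261 ≈ -3.0246e-7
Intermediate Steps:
l(t, p) = 10 (l(t, p) = -4 + 14 = 10)
N(s) = 1/89
N(l((6 + 4)**2, 2))/(-37149) = (1/89)/(-37149) = (1/89)*(-1/37149) = -1/3306261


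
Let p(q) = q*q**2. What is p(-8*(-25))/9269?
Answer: 8000000/9269 ≈ 863.09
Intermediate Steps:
p(q) = q**3
p(-8*(-25))/9269 = (-8*(-25))**3/9269 = 200**3*(1/9269) = 8000000*(1/9269) = 8000000/9269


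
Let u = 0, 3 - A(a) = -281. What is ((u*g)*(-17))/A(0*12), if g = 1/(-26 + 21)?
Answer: 0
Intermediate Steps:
A(a) = 284 (A(a) = 3 - 1*(-281) = 3 + 281 = 284)
g = -⅕ (g = 1/(-5) = -⅕ ≈ -0.20000)
((u*g)*(-17))/A(0*12) = ((0*(-⅕))*(-17))/284 = (0*(-17))*(1/284) = 0*(1/284) = 0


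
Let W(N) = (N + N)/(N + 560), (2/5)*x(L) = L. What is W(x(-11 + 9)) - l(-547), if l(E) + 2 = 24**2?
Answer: -63716/111 ≈ -574.02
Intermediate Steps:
l(E) = 574 (l(E) = -2 + 24**2 = -2 + 576 = 574)
x(L) = 5*L/2
W(N) = 2*N/(560 + N) (W(N) = (2*N)/(560 + N) = 2*N/(560 + N))
W(x(-11 + 9)) - l(-547) = 2*(5*(-11 + 9)/2)/(560 + 5*(-11 + 9)/2) - 1*574 = 2*((5/2)*(-2))/(560 + (5/2)*(-2)) - 574 = 2*(-5)/(560 - 5) - 574 = 2*(-5)/555 - 574 = 2*(-5)*(1/555) - 574 = -2/111 - 574 = -63716/111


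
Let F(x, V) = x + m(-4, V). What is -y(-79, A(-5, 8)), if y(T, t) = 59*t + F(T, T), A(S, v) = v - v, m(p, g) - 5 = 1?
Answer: 73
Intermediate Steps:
m(p, g) = 6 (m(p, g) = 5 + 1 = 6)
A(S, v) = 0
F(x, V) = 6 + x (F(x, V) = x + 6 = 6 + x)
y(T, t) = 6 + T + 59*t (y(T, t) = 59*t + (6 + T) = 6 + T + 59*t)
-y(-79, A(-5, 8)) = -(6 - 79 + 59*0) = -(6 - 79 + 0) = -1*(-73) = 73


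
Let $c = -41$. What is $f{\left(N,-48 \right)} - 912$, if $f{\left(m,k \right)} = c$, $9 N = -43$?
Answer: $-953$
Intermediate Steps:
$N = - \frac{43}{9}$ ($N = \frac{1}{9} \left(-43\right) = - \frac{43}{9} \approx -4.7778$)
$f{\left(m,k \right)} = -41$
$f{\left(N,-48 \right)} - 912 = -41 - 912 = -953$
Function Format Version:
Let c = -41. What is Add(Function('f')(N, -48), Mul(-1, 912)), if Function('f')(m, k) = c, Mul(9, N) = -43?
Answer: -953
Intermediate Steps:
N = Rational(-43, 9) (N = Mul(Rational(1, 9), -43) = Rational(-43, 9) ≈ -4.7778)
Function('f')(m, k) = -41
Add(Function('f')(N, -48), Mul(-1, 912)) = Add(-41, Mul(-1, 912)) = Add(-41, -912) = -953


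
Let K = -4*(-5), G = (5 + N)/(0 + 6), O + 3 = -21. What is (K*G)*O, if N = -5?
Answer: 0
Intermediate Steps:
O = -24 (O = -3 - 21 = -24)
G = 0 (G = (5 - 5)/(0 + 6) = 0/6 = 0*(⅙) = 0)
K = 20
(K*G)*O = (20*0)*(-24) = 0*(-24) = 0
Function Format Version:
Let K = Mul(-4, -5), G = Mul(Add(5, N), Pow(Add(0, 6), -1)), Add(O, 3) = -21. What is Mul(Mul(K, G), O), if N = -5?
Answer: 0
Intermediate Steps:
O = -24 (O = Add(-3, -21) = -24)
G = 0 (G = Mul(Add(5, -5), Pow(Add(0, 6), -1)) = Mul(0, Pow(6, -1)) = Mul(0, Rational(1, 6)) = 0)
K = 20
Mul(Mul(K, G), O) = Mul(Mul(20, 0), -24) = Mul(0, -24) = 0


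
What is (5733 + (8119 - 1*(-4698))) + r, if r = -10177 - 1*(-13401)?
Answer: 21774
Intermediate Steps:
r = 3224 (r = -10177 + 13401 = 3224)
(5733 + (8119 - 1*(-4698))) + r = (5733 + (8119 - 1*(-4698))) + 3224 = (5733 + (8119 + 4698)) + 3224 = (5733 + 12817) + 3224 = 18550 + 3224 = 21774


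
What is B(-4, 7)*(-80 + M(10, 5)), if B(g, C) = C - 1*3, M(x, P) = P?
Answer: -300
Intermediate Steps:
B(g, C) = -3 + C (B(g, C) = C - 3 = -3 + C)
B(-4, 7)*(-80 + M(10, 5)) = (-3 + 7)*(-80 + 5) = 4*(-75) = -300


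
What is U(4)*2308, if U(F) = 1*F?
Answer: 9232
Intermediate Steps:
U(F) = F
U(4)*2308 = 4*2308 = 9232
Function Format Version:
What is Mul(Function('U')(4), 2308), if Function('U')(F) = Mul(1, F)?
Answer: 9232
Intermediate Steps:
Function('U')(F) = F
Mul(Function('U')(4), 2308) = Mul(4, 2308) = 9232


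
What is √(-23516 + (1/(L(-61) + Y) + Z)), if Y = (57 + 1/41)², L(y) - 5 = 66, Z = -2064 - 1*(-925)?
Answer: 2*I*√192302041885587795/5585595 ≈ 157.02*I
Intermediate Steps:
Z = -1139 (Z = -2064 + 925 = -1139)
L(y) = 71 (L(y) = 5 + 66 = 71)
Y = 5466244/1681 (Y = (57 + 1/41)² = (2338/41)² = 5466244/1681 ≈ 3251.8)
√(-23516 + (1/(L(-61) + Y) + Z)) = √(-23516 + (1/(71 + 5466244/1681) - 1139)) = √(-23516 + (1/(5585595/1681) - 1139)) = √(-23516 + (1681/5585595 - 1139)) = √(-23516 - 6361991024/5585595) = √(-137712843044/5585595) = 2*I*√192302041885587795/5585595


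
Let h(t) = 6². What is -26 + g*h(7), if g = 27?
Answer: 946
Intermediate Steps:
h(t) = 36
-26 + g*h(7) = -26 + 27*36 = -26 + 972 = 946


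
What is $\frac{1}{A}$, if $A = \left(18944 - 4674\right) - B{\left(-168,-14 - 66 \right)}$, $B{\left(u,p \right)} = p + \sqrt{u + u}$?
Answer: $\frac{1025}{14708774} + \frac{i \sqrt{21}}{51480709} \approx 6.9686 \cdot 10^{-5} + 8.9015 \cdot 10^{-8} i$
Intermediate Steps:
$B{\left(u,p \right)} = p + \sqrt{2} \sqrt{u}$ ($B{\left(u,p \right)} = p + \sqrt{2 u} = p + \sqrt{2} \sqrt{u}$)
$A = 14350 - 4 i \sqrt{21}$ ($A = \left(18944 - 4674\right) - \left(\left(-14 - 66\right) + \sqrt{2} \sqrt{-168}\right) = \left(18944 - 4674\right) - \left(\left(-14 - 66\right) + \sqrt{2} \cdot 2 i \sqrt{42}\right) = 14270 - \left(-80 + 4 i \sqrt{21}\right) = 14270 + \left(80 - 4 i \sqrt{21}\right) = 14350 - 4 i \sqrt{21} \approx 14350.0 - 18.33 i$)
$\frac{1}{A} = \frac{1}{14350 - 4 i \sqrt{21}}$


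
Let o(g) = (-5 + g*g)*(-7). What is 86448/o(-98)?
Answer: -86448/67193 ≈ -1.2866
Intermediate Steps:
o(g) = 35 - 7*g² (o(g) = (-5 + g²)*(-7) = 35 - 7*g²)
86448/o(-98) = 86448/(35 - 7*(-98)²) = 86448/(35 - 7*9604) = 86448/(35 - 67228) = 86448/(-67193) = 86448*(-1/67193) = -86448/67193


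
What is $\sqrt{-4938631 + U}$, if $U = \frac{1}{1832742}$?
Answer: $\frac{i \sqrt{1843175689467859238}}{610914} \approx 2222.3 i$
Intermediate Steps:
$U = \frac{1}{1832742} \approx 5.4563 \cdot 10^{-7}$
$\sqrt{-4938631 + U} = \sqrt{-4938631 + \frac{1}{1832742}} = \sqrt{- \frac{9051236456201}{1832742}} = \frac{i \sqrt{1843175689467859238}}{610914}$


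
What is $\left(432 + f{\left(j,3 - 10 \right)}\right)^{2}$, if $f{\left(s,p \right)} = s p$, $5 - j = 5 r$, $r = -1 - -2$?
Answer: $186624$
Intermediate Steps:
$r = 1$ ($r = -1 + 2 = 1$)
$j = 0$ ($j = 5 - 5 \cdot 1 = 5 - 5 = 0$)
$f{\left(s,p \right)} = p s$
$\left(432 + f{\left(j,3 - 10 \right)}\right)^{2} = \left(432 + \left(3 - 10\right) 0\right)^{2} = \left(432 - 0\right)^{2} = \left(432 + 0\right)^{2} = 432^{2} = 186624$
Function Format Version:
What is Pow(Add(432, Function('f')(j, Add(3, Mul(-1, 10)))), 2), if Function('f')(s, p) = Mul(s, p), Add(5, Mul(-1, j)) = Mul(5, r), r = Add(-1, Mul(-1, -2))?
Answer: 186624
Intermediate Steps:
r = 1 (r = Add(-1, 2) = 1)
j = 0 (j = Add(5, Mul(-1, Mul(5, 1))) = Add(5, Mul(-1, 5)) = Add(5, -5) = 0)
Function('f')(s, p) = Mul(p, s)
Pow(Add(432, Function('f')(j, Add(3, Mul(-1, 10)))), 2) = Pow(Add(432, Mul(Add(3, Mul(-1, 10)), 0)), 2) = Pow(Add(432, Mul(Add(3, -10), 0)), 2) = Pow(Add(432, Mul(-7, 0)), 2) = Pow(Add(432, 0), 2) = Pow(432, 2) = 186624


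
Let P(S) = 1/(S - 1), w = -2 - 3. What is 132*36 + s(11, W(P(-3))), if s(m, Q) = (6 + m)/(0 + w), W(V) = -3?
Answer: 23743/5 ≈ 4748.6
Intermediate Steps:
w = -5
P(S) = 1/(-1 + S)
s(m, Q) = -6/5 - m/5 (s(m, Q) = (6 + m)/(0 - 5) = (6 + m)/(-5) = (6 + m)*(-⅕) = -6/5 - m/5)
132*36 + s(11, W(P(-3))) = 132*36 + (-6/5 - ⅕*11) = 4752 + (-6/5 - 11/5) = 4752 - 17/5 = 23743/5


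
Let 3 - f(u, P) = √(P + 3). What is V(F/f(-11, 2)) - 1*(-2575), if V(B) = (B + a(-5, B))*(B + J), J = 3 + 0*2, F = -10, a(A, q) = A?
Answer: 5325/2 + 85*√5/2 ≈ 2757.5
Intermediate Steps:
J = 3 (J = 3 + 0 = 3)
f(u, P) = 3 - √(3 + P) (f(u, P) = 3 - √(P + 3) = 3 - √(3 + P))
V(B) = (-5 + B)*(3 + B) (V(B) = (B - 5)*(B + 3) = (-5 + B)*(3 + B))
V(F/f(-11, 2)) - 1*(-2575) = (-15 + (-10/(3 - √(3 + 2)))² - (-20)/(3 - √(3 + 2))) - 1*(-2575) = (-15 + (-10/(3 - √5))² - (-20)/(3 - √5)) + 2575 = (-15 + 100/(3 - √5)² + 20/(3 - √5)) + 2575 = (-15 + 20/(3 - √5) + 100/(3 - √5)²) + 2575 = 2560 + 20/(3 - √5) + 100/(3 - √5)²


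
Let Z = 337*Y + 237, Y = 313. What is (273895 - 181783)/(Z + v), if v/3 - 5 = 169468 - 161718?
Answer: 92112/128983 ≈ 0.71414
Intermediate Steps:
v = 23265 (v = 15 + 3*(169468 - 161718) = 15 + 3*7750 = 15 + 23250 = 23265)
Z = 105718 (Z = 337*313 + 237 = 105481 + 237 = 105718)
(273895 - 181783)/(Z + v) = (273895 - 181783)/(105718 + 23265) = 92112/128983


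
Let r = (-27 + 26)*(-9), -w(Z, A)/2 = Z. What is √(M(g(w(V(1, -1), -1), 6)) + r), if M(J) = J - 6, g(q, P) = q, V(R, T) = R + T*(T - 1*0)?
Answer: I ≈ 1.0*I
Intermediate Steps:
V(R, T) = R + T² (V(R, T) = R + T*(T + 0) = R + T*T = R + T²)
w(Z, A) = -2*Z
r = 9 (r = -1*(-9) = 9)
M(J) = -6 + J
√(M(g(w(V(1, -1), -1), 6)) + r) = √((-6 - 2*(1 + (-1)²)) + 9) = √((-6 - 2*(1 + 1)) + 9) = √((-6 - 2*2) + 9) = √((-6 - 4) + 9) = √(-10 + 9) = √(-1) = I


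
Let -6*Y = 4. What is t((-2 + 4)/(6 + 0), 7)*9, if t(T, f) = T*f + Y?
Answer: 15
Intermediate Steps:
Y = -⅔ (Y = -⅙*4 = -⅔ ≈ -0.66667)
t(T, f) = -⅔ + T*f (t(T, f) = T*f - ⅔ = -⅔ + T*f)
t((-2 + 4)/(6 + 0), 7)*9 = (-⅔ + ((-2 + 4)/(6 + 0))*7)*9 = (-⅔ + (2/6)*7)*9 = (-⅔ + (2*(⅙))*7)*9 = (-⅔ + (⅓)*7)*9 = (-⅔ + 7/3)*9 = (5/3)*9 = 15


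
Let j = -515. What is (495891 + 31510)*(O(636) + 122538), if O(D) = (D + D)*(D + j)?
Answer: 145800006450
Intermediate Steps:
O(D) = 2*D*(-515 + D) (O(D) = (D + D)*(D - 515) = (2*D)*(-515 + D) = 2*D*(-515 + D))
(495891 + 31510)*(O(636) + 122538) = (495891 + 31510)*(2*636*(-515 + 636) + 122538) = 527401*(2*636*121 + 122538) = 527401*(153912 + 122538) = 527401*276450 = 145800006450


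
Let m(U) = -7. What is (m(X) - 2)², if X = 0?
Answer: 81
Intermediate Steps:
(m(X) - 2)² = (-7 - 2)² = (-9)² = 81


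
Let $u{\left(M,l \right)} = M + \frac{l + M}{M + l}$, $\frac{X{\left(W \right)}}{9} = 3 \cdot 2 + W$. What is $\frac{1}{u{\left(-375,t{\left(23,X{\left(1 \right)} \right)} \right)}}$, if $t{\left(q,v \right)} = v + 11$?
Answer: $- \frac{1}{374} \approx -0.0026738$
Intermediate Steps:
$X{\left(W \right)} = 54 + 9 W$ ($X{\left(W \right)} = 9 \left(3 \cdot 2 + W\right) = 9 \left(6 + W\right) = 54 + 9 W$)
$t{\left(q,v \right)} = 11 + v$
$u{\left(M,l \right)} = 1 + M$ ($u{\left(M,l \right)} = M + \frac{M + l}{M + l} = M + 1 = 1 + M$)
$\frac{1}{u{\left(-375,t{\left(23,X{\left(1 \right)} \right)} \right)}} = \frac{1}{1 - 375} = \frac{1}{-374} = - \frac{1}{374}$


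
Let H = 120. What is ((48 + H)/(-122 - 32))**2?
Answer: 144/121 ≈ 1.1901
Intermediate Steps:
((48 + H)/(-122 - 32))**2 = ((48 + 120)/(-122 - 32))**2 = (168/(-154))**2 = (168*(-1/154))**2 = (-12/11)**2 = 144/121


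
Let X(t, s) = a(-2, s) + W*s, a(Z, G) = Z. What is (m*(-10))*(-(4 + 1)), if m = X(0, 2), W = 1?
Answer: 0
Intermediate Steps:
X(t, s) = -2 + s (X(t, s) = -2 + 1*s = -2 + s)
m = 0 (m = -2 + 2 = 0)
(m*(-10))*(-(4 + 1)) = (0*(-10))*(-(4 + 1)) = 0*(-1*5) = 0*(-5) = 0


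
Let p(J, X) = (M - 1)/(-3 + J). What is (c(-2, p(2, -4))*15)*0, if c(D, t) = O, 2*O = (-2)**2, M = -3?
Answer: 0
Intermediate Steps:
p(J, X) = -4/(-3 + J) (p(J, X) = (-3 - 1)/(-3 + J) = -4/(-3 + J))
O = 2 (O = (1/2)*(-2)**2 = (1/2)*4 = 2)
c(D, t) = 2
(c(-2, p(2, -4))*15)*0 = (2*15)*0 = 30*0 = 0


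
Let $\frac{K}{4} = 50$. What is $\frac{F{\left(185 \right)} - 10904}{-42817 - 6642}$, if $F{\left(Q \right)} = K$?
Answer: $\frac{10704}{49459} \approx 0.21642$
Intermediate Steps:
$K = 200$ ($K = 4 \cdot 50 = 200$)
$F{\left(Q \right)} = 200$
$\frac{F{\left(185 \right)} - 10904}{-42817 - 6642} = \frac{200 - 10904}{-42817 - 6642} = - \frac{10704}{-49459} = \left(-10704\right) \left(- \frac{1}{49459}\right) = \frac{10704}{49459}$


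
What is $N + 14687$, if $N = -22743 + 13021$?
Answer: $4965$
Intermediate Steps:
$N = -9722$
$N + 14687 = -9722 + 14687 = 4965$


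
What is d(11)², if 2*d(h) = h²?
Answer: 14641/4 ≈ 3660.3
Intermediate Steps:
d(h) = h²/2
d(11)² = ((½)*11²)² = ((½)*121)² = (121/2)² = 14641/4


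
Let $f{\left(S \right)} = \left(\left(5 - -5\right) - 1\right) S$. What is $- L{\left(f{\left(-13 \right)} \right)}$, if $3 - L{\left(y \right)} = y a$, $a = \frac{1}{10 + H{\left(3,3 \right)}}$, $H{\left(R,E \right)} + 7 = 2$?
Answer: $- \frac{132}{5} \approx -26.4$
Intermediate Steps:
$H{\left(R,E \right)} = -5$ ($H{\left(R,E \right)} = -7 + 2 = -5$)
$a = \frac{1}{5}$ ($a = \frac{1}{10 - 5} = \frac{1}{5} \approx 0.2$)
$f{\left(S \right)} = 9 S$ ($f{\left(S \right)} = \left(\left(5 + 5\right) - 1\right) S = \left(10 - 1\right) S = 9 S$)
$L{\left(y \right)} = 3 - \frac{y}{5}$ ($L{\left(y \right)} = 3 - y \frac{1}{5} = 3 - \frac{y}{5}$)
$- L{\left(f{\left(-13 \right)} \right)} = - (3 - \frac{9 \left(-13\right)}{5}) = - (3 - - \frac{117}{5}) = - (3 + \frac{117}{5}) = \left(-1\right) \frac{132}{5} = - \frac{132}{5}$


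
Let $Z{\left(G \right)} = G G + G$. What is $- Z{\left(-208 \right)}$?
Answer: $-43056$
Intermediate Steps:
$Z{\left(G \right)} = G + G^{2}$ ($Z{\left(G \right)} = G^{2} + G = G + G^{2}$)
$- Z{\left(-208 \right)} = - \left(-208\right) \left(1 - 208\right) = - \left(-208\right) \left(-207\right) = \left(-1\right) 43056 = -43056$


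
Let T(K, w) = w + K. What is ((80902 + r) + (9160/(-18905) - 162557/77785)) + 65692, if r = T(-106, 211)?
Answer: 43144164734278/294105085 ≈ 1.4670e+5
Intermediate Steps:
T(K, w) = K + w
r = 105 (r = -106 + 211 = 105)
((80902 + r) + (9160/(-18905) - 162557/77785)) + 65692 = ((80902 + 105) + (9160/(-18905) - 162557/77785)) + 65692 = (81007 + (9160*(-1/18905) - 162557*1/77785)) + 65692 = (81007 + (-1832/3781 - 162557/77785)) + 65692 = (81007 - 757130137/294105085) + 65692 = 23823813490458/294105085 + 65692 = 43144164734278/294105085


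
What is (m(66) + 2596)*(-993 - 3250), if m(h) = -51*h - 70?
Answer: 3564120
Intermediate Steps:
m(h) = -70 - 51*h
(m(66) + 2596)*(-993 - 3250) = ((-70 - 51*66) + 2596)*(-993 - 3250) = ((-70 - 3366) + 2596)*(-4243) = (-3436 + 2596)*(-4243) = -840*(-4243) = 3564120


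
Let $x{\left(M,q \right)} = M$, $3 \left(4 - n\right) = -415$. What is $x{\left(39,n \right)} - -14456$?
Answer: $14495$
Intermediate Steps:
$n = \frac{427}{3}$ ($n = 4 - - \frac{415}{3} = 4 + \frac{415}{3} = \frac{427}{3} \approx 142.33$)
$x{\left(39,n \right)} - -14456 = 39 - -14456 = 39 + 14456 = 14495$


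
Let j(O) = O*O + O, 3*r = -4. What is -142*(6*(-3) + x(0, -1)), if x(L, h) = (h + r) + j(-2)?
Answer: 7810/3 ≈ 2603.3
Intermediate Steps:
r = -4/3 (r = (⅓)*(-4) = -4/3 ≈ -1.3333)
j(O) = O + O² (j(O) = O² + O = O + O²)
x(L, h) = ⅔ + h (x(L, h) = (h - 4/3) - 2*(1 - 2) = (-4/3 + h) - 2*(-1) = (-4/3 + h) + 2 = ⅔ + h)
-142*(6*(-3) + x(0, -1)) = -142*(6*(-3) + (⅔ - 1)) = -142*(-18 - ⅓) = -142*(-55/3) = 7810/3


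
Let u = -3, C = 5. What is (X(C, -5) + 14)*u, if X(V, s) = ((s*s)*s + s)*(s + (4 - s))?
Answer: 1518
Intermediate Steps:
X(V, s) = 4*s + 4*s**3 (X(V, s) = (s**2*s + s)*4 = (s**3 + s)*4 = (s + s**3)*4 = 4*s + 4*s**3)
(X(C, -5) + 14)*u = (4*(-5)*(1 + (-5)**2) + 14)*(-3) = (4*(-5)*(1 + 25) + 14)*(-3) = (4*(-5)*26 + 14)*(-3) = (-520 + 14)*(-3) = -506*(-3) = 1518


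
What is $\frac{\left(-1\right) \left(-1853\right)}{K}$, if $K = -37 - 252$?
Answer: $- \frac{109}{17} \approx -6.4118$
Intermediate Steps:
$K = -289$ ($K = -37 - 252 = -289$)
$\frac{\left(-1\right) \left(-1853\right)}{K} = \frac{\left(-1\right) \left(-1853\right)}{-289} = 1853 \left(- \frac{1}{289}\right) = - \frac{109}{17}$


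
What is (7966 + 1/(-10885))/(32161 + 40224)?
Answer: 86709909/787910725 ≈ 0.11005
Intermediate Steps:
(7966 + 1/(-10885))/(32161 + 40224) = (7966 - 1/10885)/72385 = (86709909/10885)*(1/72385) = 86709909/787910725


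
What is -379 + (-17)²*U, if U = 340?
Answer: 97881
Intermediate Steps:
-379 + (-17)²*U = -379 + (-17)²*340 = -379 + 289*340 = -379 + 98260 = 97881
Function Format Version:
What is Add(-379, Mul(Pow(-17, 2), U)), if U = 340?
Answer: 97881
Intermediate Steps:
Add(-379, Mul(Pow(-17, 2), U)) = Add(-379, Mul(Pow(-17, 2), 340)) = Add(-379, Mul(289, 340)) = Add(-379, 98260) = 97881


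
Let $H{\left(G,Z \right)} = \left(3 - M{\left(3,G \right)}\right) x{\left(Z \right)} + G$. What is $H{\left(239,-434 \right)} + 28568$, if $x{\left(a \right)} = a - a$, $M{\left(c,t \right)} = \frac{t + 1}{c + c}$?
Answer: $28807$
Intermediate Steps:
$M{\left(c,t \right)} = \frac{1 + t}{2 c}$
$x{\left(a \right)} = 0$
$H{\left(G,Z \right)} = G$ ($H{\left(G,Z \right)} = \left(3 - \frac{1 + G}{2 \cdot 3}\right) 0 + G = \left(3 - \frac{1}{2} \cdot \frac{1}{3} \left(1 + G\right)\right) 0 + G = \left(3 - \left(\frac{1}{6} + \frac{G}{6}\right)\right) 0 + G = \left(\frac{17}{6} - \frac{G}{6}\right) 0 + G = 0 + G = G$)
$H{\left(239,-434 \right)} + 28568 = 239 + 28568 = 28807$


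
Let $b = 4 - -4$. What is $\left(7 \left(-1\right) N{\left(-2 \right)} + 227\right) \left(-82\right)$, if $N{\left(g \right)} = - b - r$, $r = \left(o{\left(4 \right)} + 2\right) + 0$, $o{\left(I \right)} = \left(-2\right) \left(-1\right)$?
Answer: $-25502$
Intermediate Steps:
$b = 8$ ($b = 4 + 4 = 8$)
$o{\left(I \right)} = 2$
$r = 4$ ($r = \left(2 + 2\right) + 0 = 4 + 0 = 4$)
$N{\left(g \right)} = -12$ ($N{\left(g \right)} = \left(-1\right) 8 - 4 = -8 - 4 = -12$)
$\left(7 \left(-1\right) N{\left(-2 \right)} + 227\right) \left(-82\right) = \left(7 \left(-1\right) \left(-12\right) + 227\right) \left(-82\right) = \left(\left(-7\right) \left(-12\right) + 227\right) \left(-82\right) = \left(84 + 227\right) \left(-82\right) = 311 \left(-82\right) = -25502$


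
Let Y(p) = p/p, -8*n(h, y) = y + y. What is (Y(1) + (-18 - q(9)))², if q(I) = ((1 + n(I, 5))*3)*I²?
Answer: 30625/16 ≈ 1914.1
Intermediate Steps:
n(h, y) = -y/4 (n(h, y) = -(y + y)/8 = -y/4)
q(I) = -3*I²/4 (q(I) = ((1 - ¼*5)*3)*I² = ((1 - 5/4)*3)*I² = (-¼*3)*I² = -3*I²/4)
Y(p) = 1
(Y(1) + (-18 - q(9)))² = (1 + (-18 - (-3)*9²/4))² = (1 + (-18 - (-3)*81/4))² = (1 + (-18 - 1*(-243/4)))² = (1 + (-18 + 243/4))² = (1 + 171/4)² = (175/4)² = 30625/16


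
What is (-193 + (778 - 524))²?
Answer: 3721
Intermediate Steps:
(-193 + (778 - 524))² = (-193 + 254)² = 61² = 3721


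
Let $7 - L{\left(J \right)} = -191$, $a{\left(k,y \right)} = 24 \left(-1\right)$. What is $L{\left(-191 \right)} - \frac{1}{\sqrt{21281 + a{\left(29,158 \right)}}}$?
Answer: $198 - \frac{\sqrt{21257}}{21257} \approx 197.99$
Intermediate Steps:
$a{\left(k,y \right)} = -24$
$L{\left(J \right)} = 198$ ($L{\left(J \right)} = 7 - -191 = 7 + 191 = 198$)
$L{\left(-191 \right)} - \frac{1}{\sqrt{21281 + a{\left(29,158 \right)}}} = 198 - \frac{1}{\sqrt{21281 - 24}} = 198 - \frac{1}{\sqrt{21257}} = 198 - \frac{\sqrt{21257}}{21257}$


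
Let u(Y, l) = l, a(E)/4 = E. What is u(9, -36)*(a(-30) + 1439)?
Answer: -47484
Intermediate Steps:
a(E) = 4*E
u(9, -36)*(a(-30) + 1439) = -36*(4*(-30) + 1439) = -36*(-120 + 1439) = -36*1319 = -47484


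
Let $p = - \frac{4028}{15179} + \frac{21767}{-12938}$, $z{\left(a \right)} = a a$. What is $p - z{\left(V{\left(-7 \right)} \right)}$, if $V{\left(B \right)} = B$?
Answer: $- \frac{10005424755}{196385902} \approx -50.948$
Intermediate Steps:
$z{\left(a \right)} = a^{2}$
$p = - \frac{382515557}{196385902}$ ($p = \left(-4028\right) \frac{1}{15179} + 21767 \left(- \frac{1}{12938}\right) = - \frac{4028}{15179} - \frac{21767}{12938} = - \frac{382515557}{196385902} \approx -1.9478$)
$p - z{\left(V{\left(-7 \right)} \right)} = - \frac{382515557}{196385902} - \left(-7\right)^{2} = - \frac{382515557}{196385902} - 49 = - \frac{10005424755}{196385902}$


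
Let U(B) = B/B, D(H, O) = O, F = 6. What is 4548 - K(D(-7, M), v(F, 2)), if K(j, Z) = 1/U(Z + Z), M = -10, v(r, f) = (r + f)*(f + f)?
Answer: 4547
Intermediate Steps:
v(r, f) = 2*f*(f + r) (v(r, f) = (f + r)*(2*f) = 2*f*(f + r))
U(B) = 1
K(j, Z) = 1 (K(j, Z) = 1/1 = 1)
4548 - K(D(-7, M), v(F, 2)) = 4548 - 1*1 = 4548 - 1 = 4547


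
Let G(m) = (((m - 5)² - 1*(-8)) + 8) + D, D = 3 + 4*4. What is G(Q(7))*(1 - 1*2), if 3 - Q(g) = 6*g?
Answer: -1971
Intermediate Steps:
Q(g) = 3 - 6*g
D = 19 (D = 3 + 16 = 19)
G(m) = 35 + (-5 + m)² (G(m) = (((m - 5)² - 1*(-8)) + 8) + 19 = (((-5 + m)² + 8) + 8) + 19 = ((8 + (-5 + m)²) + 8) + 19 = (16 + (-5 + m)²) + 19 = 35 + (-5 + m)²)
G(Q(7))*(1 - 1*2) = (35 + (-5 + (3 - 6*7))²)*(1 - 1*2) = (35 + (-5 + (3 - 42))²)*(1 - 2) = (35 + (-5 - 39)²)*(-1) = (35 + (-44)²)*(-1) = (35 + 1936)*(-1) = 1971*(-1) = -1971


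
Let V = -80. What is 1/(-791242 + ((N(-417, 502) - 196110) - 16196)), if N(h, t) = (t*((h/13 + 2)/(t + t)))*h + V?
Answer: -26/25931281 ≈ -1.0027e-6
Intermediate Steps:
N(h, t) = -80 + h*(1 + h/26) (N(h, t) = (t*((h/13 + 2)/(t + t)))*h - 80 = (t*((h*(1/13) + 2)/((2*t))))*h - 80 = (t*((h/13 + 2)*(1/(2*t))))*h - 80 = (t*((2 + h/13)*(1/(2*t))))*h - 80 = (t*((2 + h/13)/(2*t)))*h - 80 = (1 + h/26)*h - 80 = h*(1 + h/26) - 80 = -80 + h*(1 + h/26))
1/(-791242 + ((N(-417, 502) - 196110) - 16196)) = 1/(-791242 + (((-80 - 417 + (1/26)*(-417)²) - 196110) - 16196)) = 1/(-791242 + (((-80 - 417 + (1/26)*173889) - 196110) - 16196)) = 1/(-791242 + (((-80 - 417 + 173889/26) - 196110) - 16196)) = 1/(-791242 + ((160967/26 - 196110) - 16196)) = 1/(-791242 + (-4937893/26 - 16196)) = 1/(-791242 - 5358989/26) = 1/(-25931281/26) = -26/25931281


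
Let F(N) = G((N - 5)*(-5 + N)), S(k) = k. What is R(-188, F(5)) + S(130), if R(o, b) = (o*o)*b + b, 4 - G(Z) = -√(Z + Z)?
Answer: 141510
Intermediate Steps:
G(Z) = 4 + √2*√Z (G(Z) = 4 - (-1)*√(Z + Z) = 4 - (-1)*√(2*Z) = 4 - (-1)*√2*√Z = 4 + √2*√Z)
F(N) = 4 + √2*√((-5 + N)²) (F(N) = 4 + √2*√((N - 5)*(-5 + N)) = 4 + √2*√((-5 + N)*(-5 + N)) = 4 + √2*√((-5 + N)²))
R(o, b) = b + b*o² (R(o, b) = o²*b + b = b*o² + b = b + b*o²)
R(-188, F(5)) + S(130) = (4 + √(50 - 20*5 + 2*5²))*(1 + (-188)²) + 130 = (4 + √(50 - 100 + 2*25))*(1 + 35344) + 130 = (4 + √(50 - 100 + 50))*35345 + 130 = (4 + √0)*35345 + 130 = (4 + 0)*35345 + 130 = 4*35345 + 130 = 141380 + 130 = 141510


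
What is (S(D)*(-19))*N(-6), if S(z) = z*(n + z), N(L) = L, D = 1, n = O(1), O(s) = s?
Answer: 228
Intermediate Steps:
n = 1
S(z) = z*(1 + z)
(S(D)*(-19))*N(-6) = ((1*(1 + 1))*(-19))*(-6) = ((1*2)*(-19))*(-6) = (2*(-19))*(-6) = -38*(-6) = 228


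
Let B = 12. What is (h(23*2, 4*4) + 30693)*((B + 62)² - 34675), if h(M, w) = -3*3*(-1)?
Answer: -896467698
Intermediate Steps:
h(M, w) = 9 (h(M, w) = -9*(-1) = 9)
(h(23*2, 4*4) + 30693)*((B + 62)² - 34675) = (9 + 30693)*((12 + 62)² - 34675) = 30702*(74² - 34675) = 30702*(5476 - 34675) = 30702*(-29199) = -896467698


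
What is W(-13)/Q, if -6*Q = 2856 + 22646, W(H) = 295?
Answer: -885/12751 ≈ -0.069406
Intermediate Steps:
Q = -12751/3 (Q = -(2856 + 22646)/6 = -1/6*25502 = -12751/3 ≈ -4250.3)
W(-13)/Q = 295/(-12751/3) = 295*(-3/12751) = -885/12751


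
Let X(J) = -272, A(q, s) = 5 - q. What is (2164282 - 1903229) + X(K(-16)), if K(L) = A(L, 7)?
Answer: 260781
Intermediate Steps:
K(L) = 5 - L
(2164282 - 1903229) + X(K(-16)) = (2164282 - 1903229) - 272 = 261053 - 272 = 260781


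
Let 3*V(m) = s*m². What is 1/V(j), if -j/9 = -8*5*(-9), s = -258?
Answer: -1/902793600 ≈ -1.1077e-9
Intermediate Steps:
j = -3240 (j = -(-9)*(8*5)*(-9) = -(-9)*40*(-9) = -(-9)*(-360) = -9*360 = -3240)
V(m) = -86*m² (V(m) = (-258*m²)/3 = -86*m²)
1/V(j) = 1/(-86*(-3240)²) = 1/(-86*10497600) = 1/(-902793600) = -1/902793600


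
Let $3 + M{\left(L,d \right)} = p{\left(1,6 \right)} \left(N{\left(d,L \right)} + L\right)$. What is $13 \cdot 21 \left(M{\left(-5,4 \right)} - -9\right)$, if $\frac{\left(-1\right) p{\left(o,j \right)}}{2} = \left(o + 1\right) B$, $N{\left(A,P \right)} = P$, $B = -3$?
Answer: $-31122$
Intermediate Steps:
$p{\left(o,j \right)} = 6 + 6 o$ ($p{\left(o,j \right)} = - 2 \left(o + 1\right) \left(-3\right) = - 2 \left(1 + o\right) \left(-3\right) = - 2 \left(-3 - 3 o\right) = 6 + 6 o$)
$M{\left(L,d \right)} = -3 + 24 L$ ($M{\left(L,d \right)} = -3 + \left(6 + 6 \cdot 1\right) \left(L + L\right) = -3 + \left(6 + 6\right) 2 L = -3 + 12 \cdot 2 L = -3 + 24 L$)
$13 \cdot 21 \left(M{\left(-5,4 \right)} - -9\right) = 13 \cdot 21 \left(\left(-3 + 24 \left(-5\right)\right) - -9\right) = 273 \left(\left(-3 - 120\right) + 9\right) = 273 \left(-123 + 9\right) = 273 \left(-114\right) = -31122$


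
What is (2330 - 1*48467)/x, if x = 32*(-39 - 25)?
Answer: 46137/2048 ≈ 22.528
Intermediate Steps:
x = -2048 (x = 32*(-64) = -2048)
(2330 - 1*48467)/x = (2330 - 1*48467)/(-2048) = (2330 - 48467)*(-1/2048) = -46137*(-1/2048) = 46137/2048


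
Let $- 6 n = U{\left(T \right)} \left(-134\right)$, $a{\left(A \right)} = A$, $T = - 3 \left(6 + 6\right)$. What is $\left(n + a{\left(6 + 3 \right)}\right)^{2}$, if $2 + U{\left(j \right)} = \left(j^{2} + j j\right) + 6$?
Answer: $\frac{30261733681}{9} \approx 3.3624 \cdot 10^{9}$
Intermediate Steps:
$T = -36$ ($T = \left(-3\right) 12 = -36$)
$U{\left(j \right)} = 4 + 2 j^{2}$ ($U{\left(j \right)} = -2 + \left(\left(j^{2} + j j\right) + 6\right) = -2 + \left(\left(j^{2} + j^{2}\right) + 6\right) = -2 + \left(2 j^{2} + 6\right) = -2 + \left(6 + 2 j^{2}\right) = 4 + 2 j^{2}$)
$n = \frac{173932}{3}$ ($n = - \frac{\left(4 + 2 \left(-36\right)^{2}\right) \left(-134\right)}{6} = - \frac{\left(4 + 2 \cdot 1296\right) \left(-134\right)}{6} = - \frac{\left(4 + 2592\right) \left(-134\right)}{6} = - \frac{2596 \left(-134\right)}{6} = \left(- \frac{1}{6}\right) \left(-347864\right) = \frac{173932}{3} \approx 57977.0$)
$\left(n + a{\left(6 + 3 \right)}\right)^{2} = \left(\frac{173932}{3} + \left(6 + 3\right)\right)^{2} = \left(\frac{173932}{3} + 9\right)^{2} = \left(\frac{173959}{3}\right)^{2} = \frac{30261733681}{9}$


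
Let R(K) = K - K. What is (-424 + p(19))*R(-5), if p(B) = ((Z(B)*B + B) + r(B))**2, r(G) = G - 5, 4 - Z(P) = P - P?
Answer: 0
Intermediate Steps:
Z(P) = 4 (Z(P) = 4 - (P - P) = 4 - 1*0 = 4 + 0 = 4)
R(K) = 0
r(G) = -5 + G
p(B) = (-5 + 6*B)**2 (p(B) = ((4*B + B) + (-5 + B))**2 = (5*B + (-5 + B))**2 = (-5 + 6*B)**2)
(-424 + p(19))*R(-5) = (-424 + (-5 + 6*19)**2)*0 = (-424 + (-5 + 114)**2)*0 = (-424 + 109**2)*0 = (-424 + 11881)*0 = 11457*0 = 0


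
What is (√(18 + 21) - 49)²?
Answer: (49 - √39)² ≈ 1828.0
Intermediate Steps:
(√(18 + 21) - 49)² = (√39 - 49)² = (-49 + √39)²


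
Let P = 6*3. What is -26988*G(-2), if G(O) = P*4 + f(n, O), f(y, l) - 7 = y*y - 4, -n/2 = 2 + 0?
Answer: -2455908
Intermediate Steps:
P = 18
n = -4 (n = -2*(2 + 0) = -2*2 = -4)
f(y, l) = 3 + y² (f(y, l) = 7 + (y*y - 4) = 7 + (y² - 4) = 7 + (-4 + y²) = 3 + y²)
G(O) = 91 (G(O) = 18*4 + (3 + (-4)²) = 72 + (3 + 16) = 72 + 19 = 91)
-26988*G(-2) = -26988*91 = -2455908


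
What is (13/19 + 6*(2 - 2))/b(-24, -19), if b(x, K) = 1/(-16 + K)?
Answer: -455/19 ≈ -23.947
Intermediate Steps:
(13/19 + 6*(2 - 2))/b(-24, -19) = (13/19 + 6*(2 - 2))/(1/(-16 - 19)) = (13*(1/19) + 6*0)/(1/(-35)) = (13/19 + 0)/(-1/35) = -35*13/19 = -455/19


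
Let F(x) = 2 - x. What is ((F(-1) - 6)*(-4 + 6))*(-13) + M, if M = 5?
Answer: 83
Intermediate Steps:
((F(-1) - 6)*(-4 + 6))*(-13) + M = (((2 - 1*(-1)) - 6)*(-4 + 6))*(-13) + 5 = (((2 + 1) - 6)*2)*(-13) + 5 = ((3 - 6)*2)*(-13) + 5 = -3*2*(-13) + 5 = -6*(-13) + 5 = 78 + 5 = 83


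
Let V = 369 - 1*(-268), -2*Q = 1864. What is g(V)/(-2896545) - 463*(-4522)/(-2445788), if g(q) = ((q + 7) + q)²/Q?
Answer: -470671606961381/550216685191060 ≈ -0.85543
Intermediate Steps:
Q = -932 (Q = -½*1864 = -932)
V = 637 (V = 369 + 268 = 637)
g(q) = -(7 + 2*q)²/932 (g(q) = ((q + 7) + q)²/(-932) = ((7 + q) + q)²*(-1/932) = (7 + 2*q)²*(-1/932) = -(7 + 2*q)²/932)
g(V)/(-2896545) - 463*(-4522)/(-2445788) = -(7 + 2*637)²/932/(-2896545) - 463*(-4522)/(-2445788) = -(7 + 1274)²/932*(-1/2896545) + 2093686*(-1/2445788) = -1/932*1281²*(-1/2896545) - 1046843/1222894 = -1/932*1640961*(-1/2896545) - 1046843/1222894 = -1640961/932*(-1/2896545) - 1046843/1222894 = 546987/899859980 - 1046843/1222894 = -470671606961381/550216685191060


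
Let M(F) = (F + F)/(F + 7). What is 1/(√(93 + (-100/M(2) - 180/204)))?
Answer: -I*√4267/753 ≈ -0.086749*I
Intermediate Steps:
M(F) = 2*F/(7 + F) (M(F) = (2*F)/(7 + F) = 2*F/(7 + F))
1/(√(93 + (-100/M(2) - 180/204))) = 1/(√(93 + (-100/(2*2/(7 + 2)) - 180/204))) = 1/(√(93 + (-100/(2*2/9) - 180*1/204))) = 1/(√(93 + (-100/(2*2*(⅑)) - 15/17))) = 1/(√(93 + (-100/4/9 - 15/17))) = 1/(√(93 + (-100*9/4 - 15/17))) = 1/(√(93 + (-225 - 15/17))) = 1/(√(93 - 3840/17)) = 1/(√(-2259/17)) = 1/(3*I*√4267/17) = -I*√4267/753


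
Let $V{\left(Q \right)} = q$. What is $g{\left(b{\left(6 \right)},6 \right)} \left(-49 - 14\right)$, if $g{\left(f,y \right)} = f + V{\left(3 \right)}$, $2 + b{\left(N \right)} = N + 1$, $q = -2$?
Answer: $-189$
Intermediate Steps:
$V{\left(Q \right)} = -2$
$b{\left(N \right)} = -1 + N$ ($b{\left(N \right)} = -2 + \left(N + 1\right) = -2 + \left(1 + N\right) = -1 + N$)
$g{\left(f,y \right)} = -2 + f$ ($g{\left(f,y \right)} = f - 2 = -2 + f$)
$g{\left(b{\left(6 \right)},6 \right)} \left(-49 - 14\right) = \left(-2 + \left(-1 + 6\right)\right) \left(-49 - 14\right) = \left(-2 + 5\right) \left(-63\right) = 3 \left(-63\right) = -189$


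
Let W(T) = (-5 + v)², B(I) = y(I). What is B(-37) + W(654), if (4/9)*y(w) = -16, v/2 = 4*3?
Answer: 325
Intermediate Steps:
v = 24 (v = 2*(4*3) = 2*12 = 24)
y(w) = -36 (y(w) = (9/4)*(-16) = -36)
B(I) = -36
W(T) = 361 (W(T) = (-5 + 24)² = 19² = 361)
B(-37) + W(654) = -36 + 361 = 325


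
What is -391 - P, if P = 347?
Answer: -738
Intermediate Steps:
-391 - P = -391 - 1*347 = -391 - 347 = -738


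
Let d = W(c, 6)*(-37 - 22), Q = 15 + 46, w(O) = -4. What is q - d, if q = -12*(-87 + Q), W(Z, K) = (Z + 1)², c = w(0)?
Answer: 843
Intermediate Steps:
c = -4
Q = 61
W(Z, K) = (1 + Z)²
d = -531 (d = (1 - 4)²*(-37 - 22) = (-3)²*(-59) = 9*(-59) = -531)
q = 312 (q = -12*(-87 + 61) = -12*(-26) = 312)
q - d = 312 - 1*(-531) = 312 + 531 = 843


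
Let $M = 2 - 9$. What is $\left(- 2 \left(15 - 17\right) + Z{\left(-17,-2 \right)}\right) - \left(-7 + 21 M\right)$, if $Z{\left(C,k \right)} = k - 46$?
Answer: $110$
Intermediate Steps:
$M = -7$ ($M = 2 - 9 = -7$)
$Z{\left(C,k \right)} = -46 + k$
$\left(- 2 \left(15 - 17\right) + Z{\left(-17,-2 \right)}\right) - \left(-7 + 21 M\right) = \left(- 2 \left(15 - 17\right) - 48\right) + \left(7 - -147\right) = \left(\left(-2\right) \left(-2\right) - 48\right) + \left(7 + 147\right) = \left(4 - 48\right) + 154 = -44 + 154 = 110$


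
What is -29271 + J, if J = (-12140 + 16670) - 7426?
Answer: -32167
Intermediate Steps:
J = -2896 (J = 4530 - 7426 = -2896)
-29271 + J = -29271 - 2896 = -32167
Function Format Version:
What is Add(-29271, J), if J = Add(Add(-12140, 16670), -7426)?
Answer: -32167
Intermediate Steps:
J = -2896 (J = Add(4530, -7426) = -2896)
Add(-29271, J) = Add(-29271, -2896) = -32167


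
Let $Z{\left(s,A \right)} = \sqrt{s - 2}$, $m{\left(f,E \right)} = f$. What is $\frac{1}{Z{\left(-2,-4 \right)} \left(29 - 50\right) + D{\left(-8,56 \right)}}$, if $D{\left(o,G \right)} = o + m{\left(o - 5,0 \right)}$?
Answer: $- \frac{1}{105} + \frac{2 i}{105} \approx -0.0095238 + 0.019048 i$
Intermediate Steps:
$D{\left(o,G \right)} = -5 + 2 o$ ($D{\left(o,G \right)} = o + \left(o - 5\right) = o + \left(-5 + o\right) = -5 + 2 o$)
$Z{\left(s,A \right)} = \sqrt{-2 + s}$
$\frac{1}{Z{\left(-2,-4 \right)} \left(29 - 50\right) + D{\left(-8,56 \right)}} = \frac{1}{\sqrt{-2 - 2} \left(29 - 50\right) + \left(-5 + 2 \left(-8\right)\right)} = \frac{1}{\sqrt{-4} \left(-21\right) - 21} = \frac{1}{2 i \left(-21\right) - 21} = \frac{1}{- 42 i - 21} = \frac{1}{-21 - 42 i} = \frac{-21 + 42 i}{2205}$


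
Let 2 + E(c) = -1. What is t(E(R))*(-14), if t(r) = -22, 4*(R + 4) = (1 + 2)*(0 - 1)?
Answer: 308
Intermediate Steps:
R = -19/4 (R = -4 + ((1 + 2)*(0 - 1))/4 = -4 + (3*(-1))/4 = -4 + (¼)*(-3) = -4 - ¾ = -19/4 ≈ -4.7500)
E(c) = -3 (E(c) = -2 - 1 = -3)
t(E(R))*(-14) = -22*(-14) = 308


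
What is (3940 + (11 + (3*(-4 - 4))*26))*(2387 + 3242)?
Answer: 18727683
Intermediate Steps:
(3940 + (11 + (3*(-4 - 4))*26))*(2387 + 3242) = (3940 + (11 + (3*(-8))*26))*5629 = (3940 + (11 - 24*26))*5629 = (3940 + (11 - 624))*5629 = (3940 - 613)*5629 = 3327*5629 = 18727683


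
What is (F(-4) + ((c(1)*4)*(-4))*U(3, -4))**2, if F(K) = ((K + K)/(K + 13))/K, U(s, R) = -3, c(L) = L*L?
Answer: 188356/81 ≈ 2325.4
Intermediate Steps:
c(L) = L**2
F(K) = 2/(13 + K) (F(K) = ((2*K)/(13 + K))/K = (2*K/(13 + K))/K = 2/(13 + K))
(F(-4) + ((c(1)*4)*(-4))*U(3, -4))**2 = (2/(13 - 4) + ((1**2*4)*(-4))*(-3))**2 = (2/9 + ((1*4)*(-4))*(-3))**2 = (2*(1/9) + (4*(-4))*(-3))**2 = (2/9 - 16*(-3))**2 = (2/9 + 48)**2 = (434/9)**2 = 188356/81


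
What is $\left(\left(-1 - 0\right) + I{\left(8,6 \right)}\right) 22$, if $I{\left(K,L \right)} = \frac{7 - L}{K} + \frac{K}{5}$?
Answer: $\frac{319}{20} \approx 15.95$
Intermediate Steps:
$I{\left(K,L \right)} = \frac{K}{5} + \frac{7 - L}{K}$ ($I{\left(K,L \right)} = \frac{7 - L}{K} + K \frac{1}{5} = \frac{7 - L}{K} + \frac{K}{5} = \frac{K}{5} + \frac{7 - L}{K}$)
$\left(\left(-1 - 0\right) + I{\left(8,6 \right)}\right) 22 = \left(\left(-1 - 0\right) + \frac{7 - 6 + \frac{8^{2}}{5}}{8}\right) 22 = \left(\left(-1 + 0\right) + \frac{7 - 6 + \frac{1}{5} \cdot 64}{8}\right) 22 = \left(-1 + \frac{7 - 6 + \frac{64}{5}}{8}\right) 22 = \left(-1 + \frac{1}{8} \cdot \frac{69}{5}\right) 22 = \left(-1 + \frac{69}{40}\right) 22 = \frac{29}{40} \cdot 22 = \frac{319}{20}$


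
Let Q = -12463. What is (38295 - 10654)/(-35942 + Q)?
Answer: -27641/48405 ≈ -0.57104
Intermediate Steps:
(38295 - 10654)/(-35942 + Q) = (38295 - 10654)/(-35942 - 12463) = 27641/(-48405) = 27641*(-1/48405) = -27641/48405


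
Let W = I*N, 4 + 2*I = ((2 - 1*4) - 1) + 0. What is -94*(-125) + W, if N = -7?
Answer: 23549/2 ≈ 11775.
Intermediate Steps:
I = -7/2 (I = -2 + (((2 - 1*4) - 1) + 0)/2 = -2 + (((2 - 4) - 1) + 0)/2 = -2 + ((-2 - 1) + 0)/2 = -2 + (-3 + 0)/2 = -2 + (1/2)*(-3) = -2 - 3/2 = -7/2 ≈ -3.5000)
W = 49/2 (W = -7/2*(-7) = 49/2 ≈ 24.500)
-94*(-125) + W = -94*(-125) + 49/2 = 11750 + 49/2 = 23549/2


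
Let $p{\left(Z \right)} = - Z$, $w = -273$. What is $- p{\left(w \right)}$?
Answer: $-273$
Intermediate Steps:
$- p{\left(w \right)} = - \left(-1\right) \left(-273\right) = \left(-1\right) 273 = -273$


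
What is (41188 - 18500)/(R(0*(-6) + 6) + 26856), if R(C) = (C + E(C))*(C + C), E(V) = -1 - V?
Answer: 5672/6711 ≈ 0.84518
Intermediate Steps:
R(C) = -2*C (R(C) = (C + (-1 - C))*(C + C) = -2*C)
(41188 - 18500)/(R(0*(-6) + 6) + 26856) = (41188 - 18500)/(-2*(0*(-6) + 6) + 26856) = 22688/(-2*(0 + 6) + 26856) = 22688/(-2*6 + 26856) = 22688/(-12 + 26856) = 22688/26844 = 22688*(1/26844) = 5672/6711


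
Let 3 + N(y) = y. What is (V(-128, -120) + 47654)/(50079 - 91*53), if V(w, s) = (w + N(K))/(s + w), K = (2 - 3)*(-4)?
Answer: 11818319/11223488 ≈ 1.0530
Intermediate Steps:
K = 4 (K = -1*(-4) = 4)
N(y) = -3 + y
V(w, s) = (1 + w)/(s + w) (V(w, s) = (w + (-3 + 4))/(s + w) = (w + 1)/(s + w) = (1 + w)/(s + w))
(V(-128, -120) + 47654)/(50079 - 91*53) = ((1 - 128)/(-120 - 128) + 47654)/(50079 - 91*53) = (-127/(-248) + 47654)/(50079 - 4823) = (-1/248*(-127) + 47654)/45256 = (127/248 + 47654)*(1/45256) = (11818319/248)*(1/45256) = 11818319/11223488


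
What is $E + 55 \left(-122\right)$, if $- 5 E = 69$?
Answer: $- \frac{33619}{5} \approx -6723.8$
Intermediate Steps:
$E = - \frac{69}{5}$ ($E = \left(- \frac{1}{5}\right) 69 = - \frac{69}{5} \approx -13.8$)
$E + 55 \left(-122\right) = - \frac{69}{5} + 55 \left(-122\right) = - \frac{69}{5} - 6710 = - \frac{33619}{5}$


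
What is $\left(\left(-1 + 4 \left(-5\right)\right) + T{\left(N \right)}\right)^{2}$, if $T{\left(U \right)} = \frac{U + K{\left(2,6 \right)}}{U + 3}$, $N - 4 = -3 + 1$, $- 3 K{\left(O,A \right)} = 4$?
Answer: $\frac{97969}{225} \approx 435.42$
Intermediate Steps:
$K{\left(O,A \right)} = - \frac{4}{3}$ ($K{\left(O,A \right)} = \left(- \frac{1}{3}\right) 4 = - \frac{4}{3}$)
$N = 2$ ($N = 4 + \left(-3 + 1\right) = 4 - 2 = 2$)
$T{\left(U \right)} = \frac{- \frac{4}{3} + U}{3 + U}$ ($T{\left(U \right)} = \frac{U - \frac{4}{3}}{U + 3} = \frac{- \frac{4}{3} + U}{3 + U}$)
$\left(\left(-1 + 4 \left(-5\right)\right) + T{\left(N \right)}\right)^{2} = \left(\left(-1 + 4 \left(-5\right)\right) + \frac{- \frac{4}{3} + 2}{3 + 2}\right)^{2} = \left(\left(-1 - 20\right) + \frac{1}{5} \cdot \frac{2}{3}\right)^{2} = \left(-21 + \frac{1}{5} \cdot \frac{2}{3}\right)^{2} = \left(-21 + \frac{2}{15}\right)^{2} = \left(- \frac{313}{15}\right)^{2} = \frac{97969}{225}$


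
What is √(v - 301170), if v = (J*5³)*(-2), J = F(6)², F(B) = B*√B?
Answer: I*√355170 ≈ 595.96*I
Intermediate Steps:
F(B) = B^(3/2)
J = 216 (J = (6^(3/2))² = (6*√6)² = 216)
v = -54000 (v = (216*5³)*(-2) = (216*125)*(-2) = 27000*(-2) = -54000)
√(v - 301170) = √(-54000 - 301170) = √(-355170) = I*√355170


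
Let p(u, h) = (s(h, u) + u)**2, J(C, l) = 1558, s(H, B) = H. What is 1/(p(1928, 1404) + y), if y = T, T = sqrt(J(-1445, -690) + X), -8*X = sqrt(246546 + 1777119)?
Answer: 1/(11102224 + sqrt(1558 - sqrt(2023665)/8)) ≈ 9.0072e-8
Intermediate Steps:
X = -sqrt(2023665)/8 (X = -sqrt(246546 + 1777119)/8 = -sqrt(2023665)/8 ≈ -177.82)
p(u, h) = (h + u)**2
T = sqrt(1558 - sqrt(2023665)/8) ≈ 37.151
y = sqrt(24928 - 2*sqrt(2023665))/4 ≈ 37.151
1/(p(1928, 1404) + y) = 1/((1404 + 1928)**2 + sqrt(24928 - 2*sqrt(2023665))/4) = 1/(3332**2 + sqrt(24928 - 2*sqrt(2023665))/4) = 1/(11102224 + sqrt(24928 - 2*sqrt(2023665))/4)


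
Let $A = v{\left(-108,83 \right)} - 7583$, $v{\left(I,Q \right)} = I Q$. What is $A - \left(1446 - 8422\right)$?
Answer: $-9571$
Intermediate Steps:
$A = -16547$ ($A = \left(-108\right) 83 - 7583 = -8964 - 7583 = -16547$)
$A - \left(1446 - 8422\right) = -16547 - \left(1446 - 8422\right) = -16547 - -6976 = -16547 + 6976 = -9571$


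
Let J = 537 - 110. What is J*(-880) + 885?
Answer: -374875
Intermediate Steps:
J = 427
J*(-880) + 885 = 427*(-880) + 885 = -375760 + 885 = -374875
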